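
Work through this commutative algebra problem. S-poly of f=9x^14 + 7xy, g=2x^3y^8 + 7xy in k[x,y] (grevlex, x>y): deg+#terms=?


LT(f)=9x^14, LT(g)=2x^3y^8
lcm(LM)=x^14y^8
S(f,g) (scaled by 18 to clear denominators) = 2y^8*f - 9x^11*g = -63x^12y + 14xy^9
2 terms, deg 13.
13+2=15


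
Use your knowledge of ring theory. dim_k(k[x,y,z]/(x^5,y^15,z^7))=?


Basis: x^iy^jz^k, i<5,j<15,k<7
5*15*7=525


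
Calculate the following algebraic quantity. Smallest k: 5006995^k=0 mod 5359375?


5006995^k mod 5359375:
k=1: 5006995
k=2: 305025
k=3: 2915500
k=4: 1500625
k=5: 3215625
k=6: 0
First zero at k = 6


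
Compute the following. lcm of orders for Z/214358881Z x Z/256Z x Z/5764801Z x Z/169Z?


Exponent = lcm of the cyclic orders; pairwise coprime => product.
11^8*2^8*7^8*13^2=214358881*256*5764801*169=53462894917518870784


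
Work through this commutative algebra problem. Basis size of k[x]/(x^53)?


Basis: 1,x,...,x^52
dim=53


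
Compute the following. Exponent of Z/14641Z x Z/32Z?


Exponent = lcm of the cyclic orders; pairwise coprime => product.
11^4*2^5=14641*32=468512


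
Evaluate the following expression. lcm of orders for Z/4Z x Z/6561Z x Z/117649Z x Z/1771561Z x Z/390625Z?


Exponent = lcm of the cyclic orders; pairwise coprime => product.
2^2*3^8*7^6*11^6*5^8=4*6561*117649*1771561*390625=2136655055881139062500


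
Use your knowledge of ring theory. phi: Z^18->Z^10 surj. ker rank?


rank(ker) = 18-10 = 8


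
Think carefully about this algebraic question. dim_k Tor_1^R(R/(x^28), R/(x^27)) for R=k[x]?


Tor_1(R/I,R/J)=(I cap J)/IJ=(x^28)/(x^55)
dim=55-28=min(28,27)=27


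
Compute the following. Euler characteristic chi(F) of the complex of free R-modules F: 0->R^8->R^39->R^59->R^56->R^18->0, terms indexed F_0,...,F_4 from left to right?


chi = sum (-1)^i * rank:
(-1)^0*8=8
(-1)^1*39=-39
(-1)^2*59=59
(-1)^3*56=-56
(-1)^4*18=18
chi=-10


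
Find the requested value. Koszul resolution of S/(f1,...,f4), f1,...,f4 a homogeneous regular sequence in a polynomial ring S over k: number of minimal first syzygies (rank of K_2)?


Regular sequence => Koszul complex is the minimal free resolution.
Syz_1 minimally generated by Koszul relations f_i*e_j - f_j*e_i (i<j): mu(Syz_1) = beta_2 = C(m,2) = m(m-1)/2
m=4
4*3/2 = 6


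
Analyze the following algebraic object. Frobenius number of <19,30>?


gcd(19,30)=1 => F=ab-a-b=19*30-19-30=570-49=521


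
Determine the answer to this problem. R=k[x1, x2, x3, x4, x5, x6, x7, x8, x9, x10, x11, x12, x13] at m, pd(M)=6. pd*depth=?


pd+depth=13
depth=13-6=7
pd*depth=6*7=42


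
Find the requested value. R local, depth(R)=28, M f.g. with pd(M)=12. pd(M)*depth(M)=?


pd+depth=28
depth=28-12=16
pd*depth=12*16=192


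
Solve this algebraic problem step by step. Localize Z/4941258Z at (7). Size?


7-primary part: 4941258=7^7*6
Size=7^7=823543


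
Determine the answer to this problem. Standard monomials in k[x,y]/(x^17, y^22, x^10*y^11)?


k[x,y]/I, I = (x^17, y^22, x^10*y^11)
Rect: 17x22=374. Corner: (17-10)x(22-11)=77.
dim = 374-77 = 297


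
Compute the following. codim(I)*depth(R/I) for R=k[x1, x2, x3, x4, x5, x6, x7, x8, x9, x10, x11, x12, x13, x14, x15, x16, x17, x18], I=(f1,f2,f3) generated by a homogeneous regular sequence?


codim=3, depth=dim(R/I)=18-3=15
Product=3*15=45


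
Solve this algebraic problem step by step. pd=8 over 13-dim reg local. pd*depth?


pd+depth=13
depth=13-8=5
pd*depth=8*5=40


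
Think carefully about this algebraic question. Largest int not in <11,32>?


gcd(11,32)=1 => F=ab-a-b=11*32-11-32=352-43=309


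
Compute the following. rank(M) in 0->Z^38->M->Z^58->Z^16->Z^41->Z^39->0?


Alt sum=0:
(-1)^0*38 + (-1)^1*? + (-1)^2*58 + (-1)^3*16 + (-1)^4*41 + (-1)^5*39=0
rank(M)=82


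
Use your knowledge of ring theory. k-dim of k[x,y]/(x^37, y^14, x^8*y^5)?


k[x,y]/I, I = (x^37, y^14, x^8*y^5)
Rect: 37x14=518. Corner: (37-8)x(14-5)=261.
dim = 518-261 = 257


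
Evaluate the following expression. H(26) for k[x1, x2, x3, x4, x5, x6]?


C(d+n-1,n-1)=C(31,5)=169911


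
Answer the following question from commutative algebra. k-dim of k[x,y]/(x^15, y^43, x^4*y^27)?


k[x,y]/I, I = (x^15, y^43, x^4*y^27)
Rect: 15x43=645. Corner: (15-4)x(43-27)=176.
dim = 645-176 = 469


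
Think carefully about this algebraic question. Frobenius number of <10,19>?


gcd(10,19)=1 => F=ab-a-b=10*19-10-19=190-29=161


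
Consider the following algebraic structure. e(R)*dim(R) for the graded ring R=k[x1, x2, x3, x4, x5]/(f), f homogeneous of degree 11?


e(R)=deg(f)=11, dim(R)=5-1=4
e*dim=11*4=44


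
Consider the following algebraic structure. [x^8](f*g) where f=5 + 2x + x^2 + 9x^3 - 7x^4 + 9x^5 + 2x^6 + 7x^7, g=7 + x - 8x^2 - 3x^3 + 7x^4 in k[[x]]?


[x^8] = sum a_i*b_j, i+j=8
  -7*7=-49
  9*-3=-27
  2*-8=-16
  7*1=7
Sum=-85


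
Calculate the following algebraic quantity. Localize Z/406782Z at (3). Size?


3-primary part: 406782=3^8*62
Size=3^8=6561


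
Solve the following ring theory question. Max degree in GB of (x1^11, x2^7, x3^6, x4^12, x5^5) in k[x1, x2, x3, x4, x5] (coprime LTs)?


Pure powers, coprime LTs => already GB.
Degrees: 11, 7, 6, 12, 5
Max=12


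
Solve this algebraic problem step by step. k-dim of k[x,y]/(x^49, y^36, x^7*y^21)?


k[x,y]/I, I = (x^49, y^36, x^7*y^21)
Rect: 49x36=1764. Corner: (49-7)x(36-21)=630.
dim = 1764-630 = 1134


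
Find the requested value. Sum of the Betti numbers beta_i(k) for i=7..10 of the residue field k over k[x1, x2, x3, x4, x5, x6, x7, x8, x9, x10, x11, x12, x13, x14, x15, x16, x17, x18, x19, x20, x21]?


Koszul resolution: beta_i(k)=C(n,i), n=21
C(21,7)=116280, C(21,8)=203490, C(21,9)=293930, C(21,10)=352716
Sum=966416


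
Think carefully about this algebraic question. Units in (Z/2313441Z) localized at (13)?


Local ring = Z/28561Z.
phi(28561) = 13^3*(13-1) = 26364


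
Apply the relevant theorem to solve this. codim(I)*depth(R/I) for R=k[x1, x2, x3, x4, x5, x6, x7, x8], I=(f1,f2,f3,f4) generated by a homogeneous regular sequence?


codim=4, depth=dim(R/I)=8-4=4
Product=4*4=16


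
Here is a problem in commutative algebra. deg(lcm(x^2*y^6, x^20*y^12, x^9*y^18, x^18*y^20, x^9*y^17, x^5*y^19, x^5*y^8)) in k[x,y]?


lcm = componentwise max:
x: max(2,20,9,18,9,5,5)=20
y: max(6,12,18,20,17,19,8)=20
Total=20+20=40


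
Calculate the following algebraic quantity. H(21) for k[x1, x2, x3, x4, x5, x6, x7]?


C(d+n-1,n-1)=C(27,6)=296010


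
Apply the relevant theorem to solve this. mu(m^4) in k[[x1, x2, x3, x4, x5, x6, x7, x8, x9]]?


C(n+d-1,d)=C(12,4)=495


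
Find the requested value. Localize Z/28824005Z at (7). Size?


7-primary part: 28824005=7^8*5
Size=7^8=5764801


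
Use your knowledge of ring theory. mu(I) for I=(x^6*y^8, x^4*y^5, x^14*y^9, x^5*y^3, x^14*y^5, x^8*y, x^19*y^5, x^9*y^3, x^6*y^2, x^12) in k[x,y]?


Remove redundant (divisible by others).
x^19*y^5 redundant.
x^14*y^9 redundant.
x^9*y^3 redundant.
x^6*y^8 redundant.
x^14*y^5 redundant.
Min: x^12, x^8*y, x^6*y^2, x^5*y^3, x^4*y^5
Count=5


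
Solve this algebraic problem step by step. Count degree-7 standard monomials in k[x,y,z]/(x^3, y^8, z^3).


Need i<3, j<8, k<3 with i+j+k=7.
For each i, j ranges over max(0,7-i-2)..min(7,7-i):
  i=0: j in [5,7] -> 3
  i=1: j in [4,6] -> 3
  i=2: j in [3,5] -> 3
H(7) = 3+3+3 = 9


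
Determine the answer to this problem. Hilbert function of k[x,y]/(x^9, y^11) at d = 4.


k[x,y], I = (x^9, y^11), d = 4
Need i < 9 and d-i < 11.
Range: 0 <= i <= 4.
H(4) = 5


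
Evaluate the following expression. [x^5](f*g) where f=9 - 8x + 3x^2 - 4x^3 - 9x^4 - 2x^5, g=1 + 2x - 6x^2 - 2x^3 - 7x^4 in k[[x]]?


[x^5] = sum a_i*b_j, i+j=5
  -8*-7=56
  3*-2=-6
  -4*-6=24
  -9*2=-18
  -2*1=-2
Sum=54


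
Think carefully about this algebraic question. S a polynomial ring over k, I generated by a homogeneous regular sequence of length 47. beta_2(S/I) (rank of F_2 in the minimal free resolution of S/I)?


Regular sequence => Koszul complex is the minimal free resolution.
Syz_1 minimally generated by Koszul relations f_i*e_j - f_j*e_i (i<j): mu(Syz_1) = beta_2 = C(m,2) = m(m-1)/2
m=47
47*46/2 = 1081


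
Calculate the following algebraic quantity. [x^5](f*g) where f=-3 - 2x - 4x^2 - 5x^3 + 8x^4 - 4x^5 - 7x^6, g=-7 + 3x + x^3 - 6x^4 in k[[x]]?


[x^5] = sum a_i*b_j, i+j=5
  -2*-6=12
  -4*1=-4
  8*3=24
  -4*-7=28
Sum=60


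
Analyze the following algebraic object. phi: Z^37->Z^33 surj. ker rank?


rank(ker) = 37-33 = 4


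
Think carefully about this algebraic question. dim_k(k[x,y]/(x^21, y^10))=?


Basis: x^i*y^j, i<21, j<10
21*10=210


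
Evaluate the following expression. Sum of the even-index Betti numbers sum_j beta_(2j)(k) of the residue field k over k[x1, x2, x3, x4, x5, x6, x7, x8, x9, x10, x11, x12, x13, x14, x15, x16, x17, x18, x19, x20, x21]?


Koszul resolution: beta_i(k)=C(n,i), n=21
sum_even C(21,i) = 2^(n-1) = 2^20 = 1048576


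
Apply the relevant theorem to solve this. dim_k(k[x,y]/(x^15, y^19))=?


Basis: x^i*y^j, i<15, j<19
15*19=285


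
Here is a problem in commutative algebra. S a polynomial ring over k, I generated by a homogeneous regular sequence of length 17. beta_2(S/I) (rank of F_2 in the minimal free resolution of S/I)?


Regular sequence => Koszul complex is the minimal free resolution.
Syz_1 minimally generated by Koszul relations f_i*e_j - f_j*e_i (i<j): mu(Syz_1) = beta_2 = C(m,2) = m(m-1)/2
m=17
17*16/2 = 136


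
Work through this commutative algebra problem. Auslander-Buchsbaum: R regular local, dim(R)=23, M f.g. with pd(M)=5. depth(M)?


pd+depth=depth(R)=23
depth=23-5=18


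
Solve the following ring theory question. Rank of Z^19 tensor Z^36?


rank(M(x)N) = rank(M)*rank(N)
19*36 = 684


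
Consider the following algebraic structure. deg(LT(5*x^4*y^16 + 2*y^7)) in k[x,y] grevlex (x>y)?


LT: 5*x^4*y^16
deg_x=4, deg_y=16
Total=4+16=20


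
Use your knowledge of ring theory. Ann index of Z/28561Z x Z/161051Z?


Exponent = lcm of the cyclic orders; pairwise coprime => product.
13^4*11^5=28561*161051=4599777611


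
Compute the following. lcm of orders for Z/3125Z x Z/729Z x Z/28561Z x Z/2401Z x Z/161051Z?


Exponent = lcm of the cyclic orders; pairwise coprime => product.
5^5*3^6*13^4*7^4*11^5=3125*729*28561*2401*161051=25159762956512559375


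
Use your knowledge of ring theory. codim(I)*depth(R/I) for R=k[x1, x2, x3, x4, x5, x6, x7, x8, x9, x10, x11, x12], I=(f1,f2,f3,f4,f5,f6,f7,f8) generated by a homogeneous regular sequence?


codim=8, depth=dim(R/I)=12-8=4
Product=8*4=32


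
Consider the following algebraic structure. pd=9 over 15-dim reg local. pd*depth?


pd+depth=15
depth=15-9=6
pd*depth=9*6=54


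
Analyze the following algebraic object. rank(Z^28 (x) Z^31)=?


rank(M(x)N) = rank(M)*rank(N)
28*31 = 868


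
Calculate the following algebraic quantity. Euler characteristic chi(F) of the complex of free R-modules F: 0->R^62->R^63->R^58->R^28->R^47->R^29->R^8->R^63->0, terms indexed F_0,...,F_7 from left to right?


chi = sum (-1)^i * rank:
(-1)^0*62=62
(-1)^1*63=-63
(-1)^2*58=58
(-1)^3*28=-28
(-1)^4*47=47
(-1)^5*29=-29
(-1)^6*8=8
(-1)^7*63=-63
chi=-8


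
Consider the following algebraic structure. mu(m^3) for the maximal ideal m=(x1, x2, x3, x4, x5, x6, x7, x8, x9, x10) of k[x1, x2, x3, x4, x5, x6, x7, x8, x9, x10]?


Graded Nakayama: mu(m^d) = dim_k (m^d/m^(d+1)) = #degree-3 monomials in 10 vars
C(n+d-1,d)=C(12,3)=220


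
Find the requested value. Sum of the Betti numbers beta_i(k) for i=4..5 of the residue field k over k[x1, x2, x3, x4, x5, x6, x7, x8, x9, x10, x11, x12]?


Koszul resolution: beta_i(k)=C(n,i), n=12
C(12,4)=495, C(12,5)=792
Sum=1287


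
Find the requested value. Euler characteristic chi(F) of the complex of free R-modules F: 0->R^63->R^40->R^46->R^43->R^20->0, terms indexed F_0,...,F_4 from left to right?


chi = sum (-1)^i * rank:
(-1)^0*63=63
(-1)^1*40=-40
(-1)^2*46=46
(-1)^3*43=-43
(-1)^4*20=20
chi=46


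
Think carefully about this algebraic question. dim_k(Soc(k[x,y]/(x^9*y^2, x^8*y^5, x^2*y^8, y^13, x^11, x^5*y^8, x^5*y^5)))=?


Socle = ann(m) = span of standard monomials u with x*u, y*u in I (staircase corners).
Redundant generators: x^5*y^8, x^8*y^5
Minimal generators: x^11, x^9*y^2, x^5*y^5, x^2*y^8, y^13
Corners: xy^12, x^4y^7, x^8y^4, x^10y
Socle dim=4


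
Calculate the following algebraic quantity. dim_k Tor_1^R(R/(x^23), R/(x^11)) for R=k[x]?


Tor_1(R/I,R/J)=(I cap J)/IJ=(x^23)/(x^34)
dim=34-23=min(23,11)=11


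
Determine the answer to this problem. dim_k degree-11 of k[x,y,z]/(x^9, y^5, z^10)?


Need i<9, j<5, k<10 with i+j+k=11.
For each i, j ranges over max(0,11-i-9)..min(4,11-i):
  i=0: j in [2,4] -> 3
  i=1: j in [1,4] -> 4
  i=2: j in [0,4] -> 5
  i=3: j in [0,4] -> 5
  i=4: j in [0,4] -> 5
  i=5: j in [0,4] -> 5
  i=6: j in [0,4] -> 5
  i=7: j in [0,4] -> 5
  i=8: j in [0,3] -> 4
H(11) = 3+4+5+5+5+5+5+5+4 = 41


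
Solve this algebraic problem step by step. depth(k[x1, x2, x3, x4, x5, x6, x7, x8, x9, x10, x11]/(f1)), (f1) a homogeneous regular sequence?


depth(R)=11
depth(R/I)=11-1=10


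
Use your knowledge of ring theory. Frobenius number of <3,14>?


gcd(3,14)=1 => F=ab-a-b=3*14-3-14=42-17=25


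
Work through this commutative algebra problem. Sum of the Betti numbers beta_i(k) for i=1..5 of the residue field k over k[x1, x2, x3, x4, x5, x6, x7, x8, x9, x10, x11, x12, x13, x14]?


Koszul resolution: beta_i(k)=C(n,i), n=14
C(14,1)=14, C(14,2)=91, C(14,3)=364, C(14,4)=1001, C(14,5)=2002
Sum=3472


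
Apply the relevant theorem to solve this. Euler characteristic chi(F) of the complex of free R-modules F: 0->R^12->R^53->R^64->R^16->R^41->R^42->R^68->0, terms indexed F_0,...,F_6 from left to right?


chi = sum (-1)^i * rank:
(-1)^0*12=12
(-1)^1*53=-53
(-1)^2*64=64
(-1)^3*16=-16
(-1)^4*41=41
(-1)^5*42=-42
(-1)^6*68=68
chi=74


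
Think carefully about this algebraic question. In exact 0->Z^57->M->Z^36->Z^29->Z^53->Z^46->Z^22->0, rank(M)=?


Alt sum=0:
(-1)^0*57 + (-1)^1*? + (-1)^2*36 + (-1)^3*29 + (-1)^4*53 + (-1)^5*46 + (-1)^6*22=0
rank(M)=93


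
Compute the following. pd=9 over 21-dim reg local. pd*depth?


pd+depth=21
depth=21-9=12
pd*depth=9*12=108


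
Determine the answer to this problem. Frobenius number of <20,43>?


gcd(20,43)=1 => F=ab-a-b=20*43-20-43=860-63=797


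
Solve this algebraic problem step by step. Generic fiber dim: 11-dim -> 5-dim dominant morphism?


dim(fiber)=dim(X)-dim(Y)=11-5=6


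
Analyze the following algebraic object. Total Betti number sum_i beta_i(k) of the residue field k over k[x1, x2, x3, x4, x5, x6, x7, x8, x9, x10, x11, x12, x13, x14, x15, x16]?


Koszul resolution: beta_i(k)=C(n,i), n=16
sum_i C(16,i) = 2^16 = 65536


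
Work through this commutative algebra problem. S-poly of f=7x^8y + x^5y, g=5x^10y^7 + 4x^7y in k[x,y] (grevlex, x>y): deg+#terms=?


LT(f)=7x^8y, LT(g)=5x^10y^7
lcm(LM)=x^10y^7
S(f,g) (scaled by 35 to clear denominators) = 5x^2y^6*f - 7*g = 5x^7y^7 - 28x^7y
2 terms, deg 14.
14+2=16


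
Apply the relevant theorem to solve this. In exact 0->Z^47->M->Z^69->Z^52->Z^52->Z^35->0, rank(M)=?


Alt sum=0:
(-1)^0*47 + (-1)^1*? + (-1)^2*69 + (-1)^3*52 + (-1)^4*52 + (-1)^5*35=0
rank(M)=81


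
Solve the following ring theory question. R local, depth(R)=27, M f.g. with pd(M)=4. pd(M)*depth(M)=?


pd+depth=27
depth=27-4=23
pd*depth=4*23=92


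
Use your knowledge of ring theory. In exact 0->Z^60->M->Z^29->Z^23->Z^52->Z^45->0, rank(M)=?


Alt sum=0:
(-1)^0*60 + (-1)^1*? + (-1)^2*29 + (-1)^3*23 + (-1)^4*52 + (-1)^5*45=0
rank(M)=73


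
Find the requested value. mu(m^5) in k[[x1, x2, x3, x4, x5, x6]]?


C(n+d-1,d)=C(10,5)=252


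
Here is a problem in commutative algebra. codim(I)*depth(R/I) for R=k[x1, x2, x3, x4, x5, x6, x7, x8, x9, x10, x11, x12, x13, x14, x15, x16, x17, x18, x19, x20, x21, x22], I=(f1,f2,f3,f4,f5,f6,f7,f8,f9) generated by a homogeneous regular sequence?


codim=9, depth=dim(R/I)=22-9=13
Product=9*13=117


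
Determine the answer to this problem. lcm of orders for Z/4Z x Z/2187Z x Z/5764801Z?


Exponent = lcm of the cyclic orders; pairwise coprime => product.
2^2*3^7*7^8=4*2187*5764801=50430479148


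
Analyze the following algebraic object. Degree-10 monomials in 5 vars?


C(d+n-1,n-1)=C(14,4)=1001


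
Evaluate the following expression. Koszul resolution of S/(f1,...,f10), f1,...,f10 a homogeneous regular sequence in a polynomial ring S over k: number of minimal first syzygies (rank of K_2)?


Regular sequence => Koszul complex is the minimal free resolution.
Syz_1 minimally generated by Koszul relations f_i*e_j - f_j*e_i (i<j): mu(Syz_1) = beta_2 = C(m,2) = m(m-1)/2
m=10
10*9/2 = 45


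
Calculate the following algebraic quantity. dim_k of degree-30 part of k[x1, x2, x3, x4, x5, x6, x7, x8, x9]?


C(d+n-1,n-1)=C(38,8)=48903492


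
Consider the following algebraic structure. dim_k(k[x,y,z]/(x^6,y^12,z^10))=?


Basis: x^iy^jz^k, i<6,j<12,k<10
6*12*10=720


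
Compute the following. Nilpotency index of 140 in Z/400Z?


140^k mod 400:
k=1: 140
k=2: 0
First zero at k = 2


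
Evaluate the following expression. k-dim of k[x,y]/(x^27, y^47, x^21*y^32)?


k[x,y]/I, I = (x^27, y^47, x^21*y^32)
Rect: 27x47=1269. Corner: (27-21)x(47-32)=90.
dim = 1269-90 = 1179


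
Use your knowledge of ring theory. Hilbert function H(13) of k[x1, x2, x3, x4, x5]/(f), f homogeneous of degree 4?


C(17,4)-C(13,4)=2380-715=1665


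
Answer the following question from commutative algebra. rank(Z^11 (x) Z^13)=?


rank(M(x)N) = rank(M)*rank(N)
11*13 = 143


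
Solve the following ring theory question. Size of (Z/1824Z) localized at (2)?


2-primary part: 1824=2^5*57
Size=2^5=32


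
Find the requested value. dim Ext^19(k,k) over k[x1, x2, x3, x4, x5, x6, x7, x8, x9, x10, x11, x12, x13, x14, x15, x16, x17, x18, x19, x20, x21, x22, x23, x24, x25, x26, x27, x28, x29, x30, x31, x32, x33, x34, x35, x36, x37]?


C(n,i)=C(37,19)=17672631900


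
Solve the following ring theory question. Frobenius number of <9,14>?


gcd(9,14)=1 => F=ab-a-b=9*14-9-14=126-23=103


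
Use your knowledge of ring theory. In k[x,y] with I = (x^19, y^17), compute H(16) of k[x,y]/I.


k[x,y], I = (x^19, y^17), d = 16
Need i < 19 and d-i < 17.
Range: 0 <= i <= 16.
H(16) = 17


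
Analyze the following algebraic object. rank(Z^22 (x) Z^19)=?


rank(M(x)N) = rank(M)*rank(N)
22*19 = 418


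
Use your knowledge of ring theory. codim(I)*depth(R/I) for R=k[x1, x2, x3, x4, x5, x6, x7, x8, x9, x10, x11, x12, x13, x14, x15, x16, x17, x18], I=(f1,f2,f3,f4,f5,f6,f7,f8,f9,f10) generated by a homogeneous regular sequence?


codim=10, depth=dim(R/I)=18-10=8
Product=10*8=80


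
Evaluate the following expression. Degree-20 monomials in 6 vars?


C(d+n-1,n-1)=C(25,5)=53130


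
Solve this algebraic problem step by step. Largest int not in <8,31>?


gcd(8,31)=1 => F=ab-a-b=8*31-8-31=248-39=209


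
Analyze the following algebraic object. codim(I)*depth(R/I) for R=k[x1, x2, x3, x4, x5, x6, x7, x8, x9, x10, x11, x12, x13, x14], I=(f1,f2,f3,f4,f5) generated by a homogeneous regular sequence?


codim=5, depth=dim(R/I)=14-5=9
Product=5*9=45


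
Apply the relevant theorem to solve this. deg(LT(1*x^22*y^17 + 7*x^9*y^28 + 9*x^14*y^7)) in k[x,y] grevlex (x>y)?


LT: 1*x^22*y^17
deg_x=22, deg_y=17
Total=22+17=39


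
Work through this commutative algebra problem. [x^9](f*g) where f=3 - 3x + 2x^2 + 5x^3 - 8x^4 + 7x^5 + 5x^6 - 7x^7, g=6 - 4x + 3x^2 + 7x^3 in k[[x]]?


[x^9] = sum a_i*b_j, i+j=9
  5*7=35
  -7*3=-21
Sum=14


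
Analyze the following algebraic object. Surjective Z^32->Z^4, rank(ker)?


rank(ker) = 32-4 = 28


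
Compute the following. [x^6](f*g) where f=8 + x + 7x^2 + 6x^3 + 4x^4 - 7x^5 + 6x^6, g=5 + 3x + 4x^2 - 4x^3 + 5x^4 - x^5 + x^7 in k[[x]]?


[x^6] = sum a_i*b_j, i+j=6
  1*-1=-1
  7*5=35
  6*-4=-24
  4*4=16
  -7*3=-21
  6*5=30
Sum=35


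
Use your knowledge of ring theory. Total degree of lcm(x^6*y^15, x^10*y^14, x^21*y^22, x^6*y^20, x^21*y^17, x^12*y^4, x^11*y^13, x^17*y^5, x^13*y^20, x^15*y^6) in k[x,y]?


lcm = componentwise max:
x: max(6,10,21,6,21,12,11,17,13,15)=21
y: max(15,14,22,20,17,4,13,5,20,6)=22
Total=21+22=43


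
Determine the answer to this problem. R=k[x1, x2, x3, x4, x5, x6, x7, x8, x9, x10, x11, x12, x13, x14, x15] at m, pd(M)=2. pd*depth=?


pd+depth=15
depth=15-2=13
pd*depth=2*13=26


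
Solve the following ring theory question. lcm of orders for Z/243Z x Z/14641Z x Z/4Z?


Exponent = lcm of the cyclic orders; pairwise coprime => product.
3^5*11^4*2^2=243*14641*4=14231052


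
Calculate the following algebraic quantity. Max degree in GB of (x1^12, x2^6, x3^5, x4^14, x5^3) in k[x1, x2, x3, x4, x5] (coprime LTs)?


Pure powers, coprime LTs => already GB.
Degrees: 12, 6, 5, 14, 3
Max=14


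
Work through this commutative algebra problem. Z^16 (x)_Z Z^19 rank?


rank(M(x)N) = rank(M)*rank(N)
16*19 = 304


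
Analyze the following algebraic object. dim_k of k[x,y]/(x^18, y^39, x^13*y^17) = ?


k[x,y]/I, I = (x^18, y^39, x^13*y^17)
Rect: 18x39=702. Corner: (18-13)x(39-17)=110.
dim = 702-110 = 592


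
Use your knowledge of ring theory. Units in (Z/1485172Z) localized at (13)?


Local ring = Z/371293Z.
phi(371293) = 13^4*(13-1) = 342732


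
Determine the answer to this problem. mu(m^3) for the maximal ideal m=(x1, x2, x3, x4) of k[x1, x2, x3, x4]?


Graded Nakayama: mu(m^d) = dim_k (m^d/m^(d+1)) = #degree-3 monomials in 4 vars
C(n+d-1,d)=C(6,3)=20


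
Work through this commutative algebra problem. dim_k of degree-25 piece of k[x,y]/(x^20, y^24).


k[x,y], I = (x^20, y^24), d = 25
Need i < 20 and d-i < 24.
Range: 2 <= i <= 19.
H(25) = 18


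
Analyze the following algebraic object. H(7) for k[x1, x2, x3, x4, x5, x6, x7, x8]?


C(d+n-1,n-1)=C(14,7)=3432


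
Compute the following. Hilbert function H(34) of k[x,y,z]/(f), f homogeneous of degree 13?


C(36,2)-C(23,2)=630-253=377


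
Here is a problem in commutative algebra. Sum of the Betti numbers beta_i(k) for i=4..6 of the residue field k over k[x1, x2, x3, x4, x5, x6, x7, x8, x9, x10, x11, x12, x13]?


Koszul resolution: beta_i(k)=C(n,i), n=13
C(13,4)=715, C(13,5)=1287, C(13,6)=1716
Sum=3718


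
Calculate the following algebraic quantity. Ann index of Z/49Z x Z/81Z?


Exponent = lcm of the cyclic orders; pairwise coprime => product.
7^2*3^4=49*81=3969


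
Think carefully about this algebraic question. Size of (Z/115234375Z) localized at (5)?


5-primary part: 115234375=5^9*59
Size=5^9=1953125


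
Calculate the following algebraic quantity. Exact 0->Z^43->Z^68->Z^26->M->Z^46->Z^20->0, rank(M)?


Alt sum=0:
(-1)^0*43 + (-1)^1*68 + (-1)^2*26 + (-1)^3*? + (-1)^4*46 + (-1)^5*20=0
rank(M)=27


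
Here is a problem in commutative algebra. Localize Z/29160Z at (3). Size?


3-primary part: 29160=3^6*40
Size=3^6=729


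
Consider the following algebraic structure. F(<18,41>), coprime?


gcd(18,41)=1 => F=ab-a-b=18*41-18-41=738-59=679


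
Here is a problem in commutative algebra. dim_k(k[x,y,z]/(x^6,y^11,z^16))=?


Basis: x^iy^jz^k, i<6,j<11,k<16
6*11*16=1056


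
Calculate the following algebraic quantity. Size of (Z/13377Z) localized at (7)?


7-primary part: 13377=7^3*39
Size=7^3=343


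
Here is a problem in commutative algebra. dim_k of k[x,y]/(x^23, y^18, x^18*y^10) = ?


k[x,y]/I, I = (x^23, y^18, x^18*y^10)
Rect: 23x18=414. Corner: (23-18)x(18-10)=40.
dim = 414-40 = 374


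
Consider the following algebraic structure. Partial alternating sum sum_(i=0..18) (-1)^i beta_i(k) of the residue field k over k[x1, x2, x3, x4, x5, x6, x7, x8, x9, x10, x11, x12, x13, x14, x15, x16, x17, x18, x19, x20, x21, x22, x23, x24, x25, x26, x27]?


Koszul resolution: beta_i(k)=C(n,i), n=27
sum_(i=0..p) (-1)^i C(n,i) = (-1)^p C(n-1,p)
(-1)^18*C(26,18) = (-1)^18*1562275 = 1562275


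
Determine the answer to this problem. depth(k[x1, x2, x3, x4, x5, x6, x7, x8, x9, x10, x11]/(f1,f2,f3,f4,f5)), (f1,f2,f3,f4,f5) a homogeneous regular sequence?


depth(R)=11
depth(R/I)=11-5=6


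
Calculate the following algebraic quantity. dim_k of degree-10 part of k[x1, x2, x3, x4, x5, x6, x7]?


C(d+n-1,n-1)=C(16,6)=8008


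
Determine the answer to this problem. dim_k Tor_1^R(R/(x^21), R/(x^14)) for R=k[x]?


Tor_1(R/I,R/J)=(I cap J)/IJ=(x^21)/(x^35)
dim=35-21=min(21,14)=14


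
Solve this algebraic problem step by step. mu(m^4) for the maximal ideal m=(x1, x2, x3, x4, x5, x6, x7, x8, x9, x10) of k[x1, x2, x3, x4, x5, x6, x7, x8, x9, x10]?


Graded Nakayama: mu(m^d) = dim_k (m^d/m^(d+1)) = #degree-4 monomials in 10 vars
C(n+d-1,d)=C(13,4)=715


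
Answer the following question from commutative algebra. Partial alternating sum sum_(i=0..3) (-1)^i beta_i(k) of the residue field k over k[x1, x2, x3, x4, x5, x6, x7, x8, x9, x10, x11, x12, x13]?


Koszul resolution: beta_i(k)=C(n,i), n=13
sum_(i=0..p) (-1)^i C(n,i) = (-1)^p C(n-1,p)
(-1)^3*C(12,3) = (-1)^3*220 = -220


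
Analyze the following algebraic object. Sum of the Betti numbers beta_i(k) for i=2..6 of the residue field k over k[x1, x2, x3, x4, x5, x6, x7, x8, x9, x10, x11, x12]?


Koszul resolution: beta_i(k)=C(n,i), n=12
C(12,2)=66, C(12,3)=220, C(12,4)=495, C(12,5)=792, C(12,6)=924
Sum=2497


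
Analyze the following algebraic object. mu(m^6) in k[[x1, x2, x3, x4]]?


C(n+d-1,d)=C(9,6)=84


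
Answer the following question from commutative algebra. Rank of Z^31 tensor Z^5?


rank(M(x)N) = rank(M)*rank(N)
31*5 = 155


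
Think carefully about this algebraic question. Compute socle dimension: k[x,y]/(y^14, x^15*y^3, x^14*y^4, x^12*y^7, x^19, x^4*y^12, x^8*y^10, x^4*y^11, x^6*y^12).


Socle = ann(m) = span of standard monomials u with x*u, y*u in I (staircase corners).
Redundant generators: x^4*y^12, x^6*y^12
Minimal generators: x^19, x^15*y^3, x^14*y^4, x^12*y^7, x^8*y^10, x^4*y^11, y^14
Corners: x^3y^13, x^7y^10, x^11y^9, x^13y^6, x^14y^3, x^18y^2
Socle dim=6


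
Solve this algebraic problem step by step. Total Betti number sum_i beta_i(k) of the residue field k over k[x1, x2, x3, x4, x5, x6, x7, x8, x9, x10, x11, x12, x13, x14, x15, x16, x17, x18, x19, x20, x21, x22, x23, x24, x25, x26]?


Koszul resolution: beta_i(k)=C(n,i), n=26
sum_i C(26,i) = 2^26 = 67108864


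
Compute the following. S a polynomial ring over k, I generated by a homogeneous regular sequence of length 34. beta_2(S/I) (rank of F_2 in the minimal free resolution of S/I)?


Regular sequence => Koszul complex is the minimal free resolution.
Syz_1 minimally generated by Koszul relations f_i*e_j - f_j*e_i (i<j): mu(Syz_1) = beta_2 = C(m,2) = m(m-1)/2
m=34
34*33/2 = 561


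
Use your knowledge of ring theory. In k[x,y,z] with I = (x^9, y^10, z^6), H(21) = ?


Need i<9, j<10, k<6 with i+j+k=21.
For each i, j ranges over max(0,21-i-5)..min(9,21-i):
  i=0: j in [16,9] -> 0
  i=1: j in [15,9] -> 0
  i=2: j in [14,9] -> 0
  i=3: j in [13,9] -> 0
  i=4: j in [12,9] -> 0
  i=5: j in [11,9] -> 0
  i=6: j in [10,9] -> 0
  i=7: j in [9,9] -> 1
  i=8: j in [8,9] -> 2
H(21) = 0+0+0+0+0+0+0+1+2 = 3


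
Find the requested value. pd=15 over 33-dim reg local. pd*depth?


pd+depth=33
depth=33-15=18
pd*depth=15*18=270


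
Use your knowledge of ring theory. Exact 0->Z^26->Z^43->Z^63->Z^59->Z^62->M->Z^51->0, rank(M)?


Alt sum=0:
(-1)^0*26 + (-1)^1*43 + (-1)^2*63 + (-1)^3*59 + (-1)^4*62 + (-1)^5*? + (-1)^6*51=0
rank(M)=100


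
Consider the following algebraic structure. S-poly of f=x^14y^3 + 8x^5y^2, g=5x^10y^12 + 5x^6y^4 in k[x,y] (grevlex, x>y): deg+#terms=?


LT(f)=x^14y^3, LT(g)=5x^10y^12
lcm(LM)=x^14y^12
S(f,g) (scaled by 5 to clear denominators) = 5y^9*f - x^4*g = 40x^5y^11 - 5x^10y^4
2 terms, deg 16.
16+2=18


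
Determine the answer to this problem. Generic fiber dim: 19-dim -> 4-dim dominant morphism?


dim(fiber)=dim(X)-dim(Y)=19-4=15


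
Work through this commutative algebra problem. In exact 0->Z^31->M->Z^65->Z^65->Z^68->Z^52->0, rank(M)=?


Alt sum=0:
(-1)^0*31 + (-1)^1*? + (-1)^2*65 + (-1)^3*65 + (-1)^4*68 + (-1)^5*52=0
rank(M)=47


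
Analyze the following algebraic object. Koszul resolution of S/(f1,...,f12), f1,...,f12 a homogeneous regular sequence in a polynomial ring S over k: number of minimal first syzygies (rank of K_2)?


Regular sequence => Koszul complex is the minimal free resolution.
Syz_1 minimally generated by Koszul relations f_i*e_j - f_j*e_i (i<j): mu(Syz_1) = beta_2 = C(m,2) = m(m-1)/2
m=12
12*11/2 = 66


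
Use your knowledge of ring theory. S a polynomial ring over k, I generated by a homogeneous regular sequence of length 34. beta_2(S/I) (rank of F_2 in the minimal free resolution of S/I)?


Regular sequence => Koszul complex is the minimal free resolution.
Syz_1 minimally generated by Koszul relations f_i*e_j - f_j*e_i (i<j): mu(Syz_1) = beta_2 = C(m,2) = m(m-1)/2
m=34
34*33/2 = 561


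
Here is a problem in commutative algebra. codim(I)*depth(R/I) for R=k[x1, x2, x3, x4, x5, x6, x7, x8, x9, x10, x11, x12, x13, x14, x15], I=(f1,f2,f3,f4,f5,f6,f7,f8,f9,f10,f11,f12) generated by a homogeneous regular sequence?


codim=12, depth=dim(R/I)=15-12=3
Product=12*3=36


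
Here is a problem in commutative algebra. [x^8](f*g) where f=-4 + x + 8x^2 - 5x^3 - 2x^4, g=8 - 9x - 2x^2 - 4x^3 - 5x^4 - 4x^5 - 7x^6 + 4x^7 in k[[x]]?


[x^8] = sum a_i*b_j, i+j=8
  1*4=4
  8*-7=-56
  -5*-4=20
  -2*-5=10
Sum=-22


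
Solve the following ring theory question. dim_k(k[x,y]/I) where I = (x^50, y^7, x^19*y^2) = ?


k[x,y]/I, I = (x^50, y^7, x^19*y^2)
Rect: 50x7=350. Corner: (50-19)x(7-2)=155.
dim = 350-155 = 195


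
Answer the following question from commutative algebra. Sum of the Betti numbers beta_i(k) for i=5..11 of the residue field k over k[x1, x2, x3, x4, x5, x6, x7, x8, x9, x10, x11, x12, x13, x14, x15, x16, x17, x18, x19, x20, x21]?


Koszul resolution: beta_i(k)=C(n,i), n=21
C(21,5)=20349, C(21,6)=54264, C(21,7)=116280, C(21,8)=203490, C(21,9)=293930, C(21,10)=352716, C(21,11)=352716
Sum=1393745


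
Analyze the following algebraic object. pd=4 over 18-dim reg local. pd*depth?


pd+depth=18
depth=18-4=14
pd*depth=4*14=56


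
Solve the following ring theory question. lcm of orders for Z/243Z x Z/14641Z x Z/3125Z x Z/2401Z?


Exponent = lcm of the cyclic orders; pairwise coprime => product.
3^5*11^4*5^5*7^4=243*14641*3125*2401=26694340509375


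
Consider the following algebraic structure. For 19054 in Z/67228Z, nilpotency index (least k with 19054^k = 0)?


19054^k mod 67228:
k=1: 19054
k=2: 23716
k=3: 45276
k=4: 19208
k=5: 0
First zero at k = 5


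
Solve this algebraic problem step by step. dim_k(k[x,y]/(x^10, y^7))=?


Basis: x^i*y^j, i<10, j<7
10*7=70


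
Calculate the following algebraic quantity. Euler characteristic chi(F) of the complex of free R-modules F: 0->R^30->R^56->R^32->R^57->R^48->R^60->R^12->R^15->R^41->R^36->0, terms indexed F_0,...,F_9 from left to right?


chi = sum (-1)^i * rank:
(-1)^0*30=30
(-1)^1*56=-56
(-1)^2*32=32
(-1)^3*57=-57
(-1)^4*48=48
(-1)^5*60=-60
(-1)^6*12=12
(-1)^7*15=-15
(-1)^8*41=41
(-1)^9*36=-36
chi=-61


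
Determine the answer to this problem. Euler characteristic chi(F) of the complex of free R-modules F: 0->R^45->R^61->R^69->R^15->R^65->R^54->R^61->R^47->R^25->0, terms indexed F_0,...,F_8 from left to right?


chi = sum (-1)^i * rank:
(-1)^0*45=45
(-1)^1*61=-61
(-1)^2*69=69
(-1)^3*15=-15
(-1)^4*65=65
(-1)^5*54=-54
(-1)^6*61=61
(-1)^7*47=-47
(-1)^8*25=25
chi=88


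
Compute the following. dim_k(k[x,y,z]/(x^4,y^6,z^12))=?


Basis: x^iy^jz^k, i<4,j<6,k<12
4*6*12=288


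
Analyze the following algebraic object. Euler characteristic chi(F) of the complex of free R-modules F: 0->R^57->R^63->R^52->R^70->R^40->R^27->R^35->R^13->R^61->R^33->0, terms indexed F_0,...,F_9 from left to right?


chi = sum (-1)^i * rank:
(-1)^0*57=57
(-1)^1*63=-63
(-1)^2*52=52
(-1)^3*70=-70
(-1)^4*40=40
(-1)^5*27=-27
(-1)^6*35=35
(-1)^7*13=-13
(-1)^8*61=61
(-1)^9*33=-33
chi=39


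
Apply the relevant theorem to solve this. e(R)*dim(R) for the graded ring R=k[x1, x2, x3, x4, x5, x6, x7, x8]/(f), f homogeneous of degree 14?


e(R)=deg(f)=14, dim(R)=8-1=7
e*dim=14*7=98


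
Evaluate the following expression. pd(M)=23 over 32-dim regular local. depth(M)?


pd+depth=depth(R)=32
depth=32-23=9


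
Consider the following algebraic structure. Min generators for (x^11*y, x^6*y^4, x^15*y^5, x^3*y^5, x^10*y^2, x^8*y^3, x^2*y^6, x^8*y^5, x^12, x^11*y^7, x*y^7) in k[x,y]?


Remove redundant (divisible by others).
x^15*y^5 redundant.
x^8*y^5 redundant.
x^11*y^7 redundant.
Min: x^12, x^11*y, x^10*y^2, x^8*y^3, x^6*y^4, x^3*y^5, x^2*y^6, x*y^7
Count=8


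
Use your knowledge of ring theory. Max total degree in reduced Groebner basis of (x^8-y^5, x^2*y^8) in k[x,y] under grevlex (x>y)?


LT(f1)=x^8, LT(f2)=x^2y^8, lcm=x^8y^8
S(f1,f2) = y^8*f1 - x^6*f2 = -y^13
Reduced GB = {f1, f2, y^13}; degrees 8, 10, 13
Max = 13


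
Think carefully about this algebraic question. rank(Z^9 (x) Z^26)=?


rank(M(x)N) = rank(M)*rank(N)
9*26 = 234


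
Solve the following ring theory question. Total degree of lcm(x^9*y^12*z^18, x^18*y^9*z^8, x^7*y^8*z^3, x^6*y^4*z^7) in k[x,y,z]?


lcm = componentwise max:
x: max(9,18,7,6)=18
y: max(12,9,8,4)=12
z: max(18,8,3,7)=18
Total=18+12+18=48


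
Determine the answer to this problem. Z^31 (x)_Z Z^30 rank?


rank(M(x)N) = rank(M)*rank(N)
31*30 = 930


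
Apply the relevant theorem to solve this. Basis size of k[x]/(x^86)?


Basis: 1,x,...,x^85
dim=86


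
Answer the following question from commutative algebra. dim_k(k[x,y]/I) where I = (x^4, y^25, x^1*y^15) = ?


k[x,y]/I, I = (x^4, y^25, x^1*y^15)
Rect: 4x25=100. Corner: (4-1)x(25-15)=30.
dim = 100-30 = 70


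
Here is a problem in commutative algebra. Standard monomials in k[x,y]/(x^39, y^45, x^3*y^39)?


k[x,y]/I, I = (x^39, y^45, x^3*y^39)
Rect: 39x45=1755. Corner: (39-3)x(45-39)=216.
dim = 1755-216 = 1539


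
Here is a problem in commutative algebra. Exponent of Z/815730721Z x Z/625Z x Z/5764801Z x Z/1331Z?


Exponent = lcm of the cyclic orders; pairwise coprime => product.
13^8*5^4*7^8*11^3=815730721*625*5764801*1331=3911913214098546531875


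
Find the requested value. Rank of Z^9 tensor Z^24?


rank(M(x)N) = rank(M)*rank(N)
9*24 = 216


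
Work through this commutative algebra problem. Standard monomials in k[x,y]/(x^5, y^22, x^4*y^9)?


k[x,y]/I, I = (x^5, y^22, x^4*y^9)
Rect: 5x22=110. Corner: (5-4)x(22-9)=13.
dim = 110-13 = 97


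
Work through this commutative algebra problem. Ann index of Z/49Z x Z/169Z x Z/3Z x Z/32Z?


Exponent = lcm of the cyclic orders; pairwise coprime => product.
7^2*13^2*3^1*2^5=49*169*3*32=794976


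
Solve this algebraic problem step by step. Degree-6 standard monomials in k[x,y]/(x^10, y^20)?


k[x,y], I = (x^10, y^20), d = 6
Need i < 10 and d-i < 20.
Range: 0 <= i <= 6.
H(6) = 7


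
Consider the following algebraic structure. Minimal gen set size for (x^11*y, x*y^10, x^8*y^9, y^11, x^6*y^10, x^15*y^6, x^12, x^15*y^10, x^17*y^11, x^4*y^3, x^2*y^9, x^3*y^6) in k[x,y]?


Remove redundant (divisible by others).
x^17*y^11 redundant.
x^15*y^10 redundant.
x^15*y^6 redundant.
x^6*y^10 redundant.
x^8*y^9 redundant.
Min: x^12, x^11*y, x^4*y^3, x^3*y^6, x^2*y^9, x*y^10, y^11
Count=7


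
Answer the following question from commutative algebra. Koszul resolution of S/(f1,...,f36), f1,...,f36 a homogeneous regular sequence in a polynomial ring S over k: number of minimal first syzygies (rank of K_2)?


Regular sequence => Koszul complex is the minimal free resolution.
Syz_1 minimally generated by Koszul relations f_i*e_j - f_j*e_i (i<j): mu(Syz_1) = beta_2 = C(m,2) = m(m-1)/2
m=36
36*35/2 = 630


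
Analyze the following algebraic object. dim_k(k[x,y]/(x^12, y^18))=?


Basis: x^i*y^j, i<12, j<18
12*18=216


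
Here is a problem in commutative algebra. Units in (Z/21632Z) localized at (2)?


Local ring = Z/128Z.
phi(128) = 2^6*(2-1) = 64


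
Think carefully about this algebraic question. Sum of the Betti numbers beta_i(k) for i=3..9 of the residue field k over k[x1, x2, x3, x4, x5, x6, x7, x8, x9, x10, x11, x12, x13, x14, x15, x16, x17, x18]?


Koszul resolution: beta_i(k)=C(n,i), n=18
C(18,3)=816, C(18,4)=3060, C(18,5)=8568, C(18,6)=18564, C(18,7)=31824, C(18,8)=43758, C(18,9)=48620
Sum=155210


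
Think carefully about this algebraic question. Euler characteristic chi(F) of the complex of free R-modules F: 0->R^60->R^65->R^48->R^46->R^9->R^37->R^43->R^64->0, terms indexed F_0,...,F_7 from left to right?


chi = sum (-1)^i * rank:
(-1)^0*60=60
(-1)^1*65=-65
(-1)^2*48=48
(-1)^3*46=-46
(-1)^4*9=9
(-1)^5*37=-37
(-1)^6*43=43
(-1)^7*64=-64
chi=-52


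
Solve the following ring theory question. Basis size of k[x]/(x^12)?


Basis: 1,x,...,x^11
dim=12


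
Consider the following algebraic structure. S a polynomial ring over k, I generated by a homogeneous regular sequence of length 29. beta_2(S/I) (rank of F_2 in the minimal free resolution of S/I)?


Regular sequence => Koszul complex is the minimal free resolution.
Syz_1 minimally generated by Koszul relations f_i*e_j - f_j*e_i (i<j): mu(Syz_1) = beta_2 = C(m,2) = m(m-1)/2
m=29
29*28/2 = 406


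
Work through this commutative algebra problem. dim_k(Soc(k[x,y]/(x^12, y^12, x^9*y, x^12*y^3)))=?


Socle = ann(m) = span of standard monomials u with x*u, y*u in I (staircase corners).
Redundant generators: x^12*y^3
Minimal generators: x^12, x^9*y, y^12
Corners: x^8y^11, x^11
Socle dim=2


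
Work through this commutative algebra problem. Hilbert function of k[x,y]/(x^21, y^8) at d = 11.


k[x,y], I = (x^21, y^8), d = 11
Need i < 21 and d-i < 8.
Range: 4 <= i <= 11.
H(11) = 8


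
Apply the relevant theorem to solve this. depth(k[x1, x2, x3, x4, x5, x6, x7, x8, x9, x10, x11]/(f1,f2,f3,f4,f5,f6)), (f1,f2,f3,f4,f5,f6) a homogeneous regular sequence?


depth(R)=11
depth(R/I)=11-6=5


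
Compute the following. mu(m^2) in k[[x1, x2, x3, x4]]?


C(n+d-1,d)=C(5,2)=10


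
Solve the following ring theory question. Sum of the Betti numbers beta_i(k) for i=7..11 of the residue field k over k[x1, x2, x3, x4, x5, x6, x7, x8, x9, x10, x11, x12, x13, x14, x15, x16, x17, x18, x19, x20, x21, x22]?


Koszul resolution: beta_i(k)=C(n,i), n=22
C(22,7)=170544, C(22,8)=319770, C(22,9)=497420, C(22,10)=646646, C(22,11)=705432
Sum=2339812


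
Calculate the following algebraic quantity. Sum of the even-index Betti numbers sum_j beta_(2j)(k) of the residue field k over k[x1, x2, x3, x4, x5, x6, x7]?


Koszul resolution: beta_i(k)=C(n,i), n=7
sum_even C(7,i) = 2^(n-1) = 2^6 = 64


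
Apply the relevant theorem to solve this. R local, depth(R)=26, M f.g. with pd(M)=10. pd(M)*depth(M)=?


pd+depth=26
depth=26-10=16
pd*depth=10*16=160


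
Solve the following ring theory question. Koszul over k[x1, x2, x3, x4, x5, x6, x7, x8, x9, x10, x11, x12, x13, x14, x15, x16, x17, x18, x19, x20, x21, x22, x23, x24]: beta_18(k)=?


C(n,i)=C(24,18)=134596


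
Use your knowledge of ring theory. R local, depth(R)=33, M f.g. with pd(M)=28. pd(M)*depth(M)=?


pd+depth=33
depth=33-28=5
pd*depth=28*5=140


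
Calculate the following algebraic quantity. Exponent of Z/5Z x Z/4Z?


Exponent = lcm of the cyclic orders; pairwise coprime => product.
5^1*2^2=5*4=20
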